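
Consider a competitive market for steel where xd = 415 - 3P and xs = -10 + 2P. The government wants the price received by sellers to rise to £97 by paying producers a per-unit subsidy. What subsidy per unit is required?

At a seller price of 97, quantity supplied is -10 + 2·97 = 184.
Buyers absorb 184 only when they pay Pb with 415 − 3·Pb = 184, i.e. Pb = 77.
s = Ps − Pb = 97 − 77 = 20.

Required subsidy s = £20 per unit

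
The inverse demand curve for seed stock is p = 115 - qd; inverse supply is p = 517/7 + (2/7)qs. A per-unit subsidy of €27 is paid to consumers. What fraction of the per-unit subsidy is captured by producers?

Producer share = 2/9

Pre-subsidy: 115 - q = 517/7 + (2/7)q gives q* = 32 and p* = 83.
With the rebate, buyers effectively pay pb = ps − 27, where ps is the price sellers receive.
On the curves, pb = 115 - q and ps = 517/7 + (2/7)q; the wedge ps − pb = 27 gives 517/7 + (2/7)q − (115 - q) = 27, so q' = 53.
Then pb = 115 − 1·53 = 62 and ps = 517/7 + (2/7)·53 = 89.
Buyers' price falls by p* − pb = 83 − 62 = 21; sellers' price rises by ps − p* = 89 − 83 = 6.
So producers capture 6/27 = 2/9 of each unit of subsidy.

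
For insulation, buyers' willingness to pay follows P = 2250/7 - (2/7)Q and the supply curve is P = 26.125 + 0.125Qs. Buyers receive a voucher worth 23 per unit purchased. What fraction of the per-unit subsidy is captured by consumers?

Pre-subsidy: 2250/7 - (2/7)Q = 26.125 + 0.125Q gives Q* = 719 and P* = 116.
With the rebate, buyers effectively pay Pb = Ps − 23, where Ps is the price sellers receive.
On the curves, Pb = 2250/7 - (2/7)Q and Ps = 26.125 + 0.125Q; the wedge Ps − Pb = 23 gives 26.125 + 0.125Q − (2250/7 - (2/7)Q) = 23, so Q' = 775.
Then Pb = 2250/7 − (2/7)·775 = 100 and Ps = 26.125 + 0.125·775 = 123.
Buyers' price falls by P* − Pb = 116 − 100 = 16; sellers' price rises by Ps − P* = 123 − 116 = 7.
So consumers capture 16/23 = 16/23 of each unit of subsidy.

Consumer share = 16/23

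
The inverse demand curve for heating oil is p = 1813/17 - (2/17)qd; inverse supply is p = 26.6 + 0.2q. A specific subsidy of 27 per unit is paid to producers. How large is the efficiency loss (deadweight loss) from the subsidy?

Deadweight loss = 1147.5

Pre-subsidy: 1813/17 - (2/17)q = 26.6 + 0.2q gives q* = 252 and p* = 77.
With the subsidy, sellers receive ps = pb + 27 for each unit, where pb is the price buyers pay.
On the curves, pb = 1813/17 - (2/17)q and ps = 26.6 + 0.2q; the wedge ps − pb = 27 gives 26.6 + 0.2q − (1813/17 - (2/17)q) = 27, so q' = 337.
Then pb = 1813/17 − (2/17)·337 = 67 and ps = 26.6 + 0.2·337 = 94.
The subsidy expands output by 337 − 252 = 85 past the efficient level; on those units the gap between marginal cost and willingness to pay runs from 0 up to 27.
DWL = ½ × 27 × 85 = 1147.5.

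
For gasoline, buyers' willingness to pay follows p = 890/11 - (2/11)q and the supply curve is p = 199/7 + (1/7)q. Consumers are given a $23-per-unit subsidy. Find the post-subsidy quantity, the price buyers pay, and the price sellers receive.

q' = 232.48; buyers pay $38.64; sellers receive $61.64

Pre-subsidy: 890/11 - (2/11)q = 199/7 + (1/7)q gives q* = 161.64 and p* = 51.52.
With the rebate, buyers effectively pay pb = ps − 23, where ps is the price sellers receive.
On the curves, pb = 890/11 - (2/11)q and ps = 199/7 + (1/7)q; the wedge ps − pb = 23 gives 199/7 + (1/7)q − (890/11 - (2/11)q) = 23, so q' = 232.48.
Then pb = 890/11 − (2/11)·232.48 = 38.64 and ps = 199/7 + (1/7)·232.48 = 61.64.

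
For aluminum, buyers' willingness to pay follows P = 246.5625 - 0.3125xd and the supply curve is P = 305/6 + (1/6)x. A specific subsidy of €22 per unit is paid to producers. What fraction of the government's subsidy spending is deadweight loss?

DWL / government spending = 528/10451

Pre-subsidy: 246.5625 - 0.3125x = 305/6 + (1/6)x gives x* = 9395/23 and P* = 2735/23.
With the subsidy, sellers receive Ps = Pb + 22 for each unit, where Pb is the price buyers pay.
On the curves, Pb = 246.5625 - 0.3125x and Ps = 305/6 + (1/6)x; the wedge Ps − Pb = 22 gives 305/6 + (1/6)x − (246.5625 - 0.3125x) = 22, so x' = 10451/23.
Then Pb = 246.5625 − 0.3125·(10451/23) = 2405/23 and Ps = 305/6 + (1/6)·(10451/23) = 2911/23.
ΔCS = ½(9395/23 + 10451/23)(2735/23 − 2405/23) = 3274590/529; ΔPS = ½(9395/23 + 10451/23)(2911/23 − 2735/23) = 1746448/529.
Government spending = 22 × 10451/23 = 229922/23.
DWL = ½ × 22 × (10451/23 − 9395/23) = 11616/23; fraction = (11616/23) / (229922/23) = 528/10451.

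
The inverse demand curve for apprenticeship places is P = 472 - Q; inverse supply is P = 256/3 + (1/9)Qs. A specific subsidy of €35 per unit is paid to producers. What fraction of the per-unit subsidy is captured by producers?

Pre-subsidy: 472 - Q = 256/3 + (1/9)Q gives Q* = 348 and P* = 124.
With the subsidy, sellers receive Ps = Pb + 35 for each unit, where Pb is the price buyers pay.
On the curves, Pb = 472 - Q and Ps = 256/3 + (1/9)Q; the wedge Ps − Pb = 35 gives 256/3 + (1/9)Q − (472 - Q) = 35, so Q' = 379.5.
Then Pb = 472 − 1·379.5 = 92.5 and Ps = 256/3 + (1/9)·379.5 = 127.5.
Buyers' price falls by P* − Pb = 124 − 92.5 = 31.5; sellers' price rises by Ps − P* = 127.5 − 124 = 3.5.
So producers capture 3.5/35 = 0.1 of each unit of subsidy.

Producer share = 0.1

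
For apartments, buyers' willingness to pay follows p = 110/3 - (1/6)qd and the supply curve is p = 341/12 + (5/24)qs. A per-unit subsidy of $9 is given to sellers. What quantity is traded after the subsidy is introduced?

q' = 46

Pre-subsidy: 110/3 - (1/6)q = 341/12 + (5/24)q gives q* = 22 and p* = 33.
With the subsidy, sellers receive ps = pb + 9 for each unit, where pb is the price buyers pay.
On the curves, pb = 110/3 - (1/6)q and ps = 341/12 + (5/24)q; the wedge ps − pb = 9 gives 341/12 + (5/24)q − (110/3 - (1/6)q) = 9, so q' = 46.
Then pb = 110/3 − (1/6)·46 = 29 and ps = 341/12 + (5/24)·46 = 38.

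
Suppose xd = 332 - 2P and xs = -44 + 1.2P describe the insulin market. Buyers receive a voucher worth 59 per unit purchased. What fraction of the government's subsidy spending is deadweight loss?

DWL / government spending = 177/1130

Pre-subsidy: 332 - 2P = -44 + 1.2P gives P* = 117.5, x* = 97.
With the rebate, buyers effectively pay Pb = Ps − 59, where Ps is the price sellers receive.
Demand in terms of Ps becomes xd = 332 − 2(Ps − 59) = 450 - 2Ps. Setting this equal to supply: 450 - 2Ps = -44 + 1.2Ps, so Ps = 154.375.
Buyers pay Pb = 154.375 − 59 = 95.375; x' = -44 + 1.2·154.375 = 141.25.
ΔCS = ½(97 + 141.25)(117.5 − 95.375) = 2635.640625; ΔPS = ½(97 + 141.25)(154.375 − 117.5) = 4392.734375.
Government spending = 59 × 141.25 = 8333.75.
DWL = ½ × 59 × (141.25 − 97) = 1305.375; fraction = 1305.375 / 8333.75 = 177/1130.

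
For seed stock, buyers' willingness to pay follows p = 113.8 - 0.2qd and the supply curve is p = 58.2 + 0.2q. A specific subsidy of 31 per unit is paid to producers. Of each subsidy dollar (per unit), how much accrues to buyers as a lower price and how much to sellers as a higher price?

Buyers gain 15.5 per unit; sellers gain 15.5 per unit

Pre-subsidy: 113.8 - 0.2q = 58.2 + 0.2q gives q* = 139 and p* = 86.
With the subsidy, sellers receive ps = pb + 31 for each unit, where pb is the price buyers pay.
On the curves, pb = 113.8 - 0.2q and ps = 58.2 + 0.2q; the wedge ps − pb = 31 gives 58.2 + 0.2q − (113.8 - 0.2q) = 31, so q' = 216.5.
Then pb = 113.8 − 0.2·216.5 = 70.5 and ps = 58.2 + 0.2·216.5 = 101.5.
Buyers' price falls by p* − pb = 86 − 70.5 = 15.5; sellers' price rises by ps − p* = 101.5 − 86 = 15.5.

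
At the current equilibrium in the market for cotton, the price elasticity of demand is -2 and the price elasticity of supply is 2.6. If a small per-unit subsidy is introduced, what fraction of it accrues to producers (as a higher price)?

For a small subsidy around the equilibrium, the benefit split depends on the relative slopes, which at a point are proportional to the elasticities.
Buyer share = εs/(εs + |εd|) = 2.6/(2.6 + 2) = 13/23; seller share = |εd|/(εs + |εd|) = 10/23.
So producers capture 10/23 of the subsidy.

Producer share = 10/23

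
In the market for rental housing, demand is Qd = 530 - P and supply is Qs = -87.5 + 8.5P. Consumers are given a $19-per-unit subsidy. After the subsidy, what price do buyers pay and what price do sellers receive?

Buyers pay $48; sellers receive $67

Pre-subsidy: 530 - P = -87.5 + 8.5P gives P* = 65, Q* = 465.
With the rebate, buyers effectively pay Pb = Ps − 19, where Ps is the price sellers receive.
Demand in terms of Ps becomes Qd = 530 − 1(Ps − 19) = 549 - Ps. Setting this equal to supply: 549 - Ps = -87.5 + 8.5Ps, so Ps = 67.
Buyers pay Pb = 67 − 19 = 48; Q' = -87.5 + 8.5·67 = 482.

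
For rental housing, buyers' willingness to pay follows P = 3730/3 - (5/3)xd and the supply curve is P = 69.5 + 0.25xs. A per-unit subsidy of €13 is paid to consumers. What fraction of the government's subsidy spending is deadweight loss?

Pre-subsidy: 3730/3 - (5/3)x = 69.5 + 0.25x gives x* = 14086/23 and P* = 5120/23.
With the rebate, buyers effectively pay Pb = Ps − 13, where Ps is the price sellers receive.
On the curves, Pb = 3730/3 - (5/3)x and Ps = 69.5 + 0.25x; the wedge Ps − Pb = 13 gives 69.5 + 0.25x − (3730/3 - (5/3)x) = 13, so x' = 14242/23.
Then Pb = 3730/3 − (5/3)·(14242/23) = 4860/23 and Ps = 69.5 + 0.25·(14242/23) = 5159/23.
ΔCS = ½(14086/23 + 14242/23)(5120/23 − 4860/23) = 3682640/529; ΔPS = ½(14086/23 + 14242/23)(5159/23 − 5120/23) = 552396/529.
Government spending = 13 × 14242/23 = 185146/23.
DWL = ½ × 13 × (14242/23 − 14086/23) = 1014/23; fraction = (1014/23) / (185146/23) = 39/7121.

DWL / government spending = 39/7121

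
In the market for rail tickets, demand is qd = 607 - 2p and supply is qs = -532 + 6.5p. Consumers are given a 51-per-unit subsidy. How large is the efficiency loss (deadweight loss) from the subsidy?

Pre-subsidy: 607 - 2p = -532 + 6.5p gives p* = 134, q* = 339.
With the rebate, buyers effectively pay pb = ps − 51, where ps is the price sellers receive.
Demand in terms of ps becomes qd = 607 − 2(ps − 51) = 709 - 2ps. Setting this equal to supply: 709 - 2ps = -532 + 6.5ps, so ps = 146.
Buyers pay pb = 146 − 51 = 95; q' = -532 + 6.5·146 = 417.
The subsidy expands output by 417 − 339 = 78 past the efficient level; on those units the gap between marginal cost and willingness to pay runs from 0 up to 51.
DWL = ½ × 51 × 78 = 1989.

Deadweight loss = 1989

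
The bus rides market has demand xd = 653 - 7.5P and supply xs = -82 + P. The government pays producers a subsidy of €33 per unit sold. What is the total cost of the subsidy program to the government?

Pre-subsidy: 653 - 7.5P = -82 + P gives P* = 1470/17, x* = 76/17.
With the subsidy, sellers receive Ps = Pb + 33 for each unit, where Pb is the price buyers pay.
Supply in terms of Pb becomes xs = -82 + 1(Pb + 33) = -49 + Pb. Setting this equal to demand: 653 - 7.5Pb = -49 + Pb, so Pb = 1404/17.
Sellers receive Ps = 1404/17 + 33 = 1965/17; x' = 653 − 7.5·(1404/17) = 571/17.
Government outlay = subsidy × quantity = 33 × 571/17 = 18843/17.

Government cost = 18843/17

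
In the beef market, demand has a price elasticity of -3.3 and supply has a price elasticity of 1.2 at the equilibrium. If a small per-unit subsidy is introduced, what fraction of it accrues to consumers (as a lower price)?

For a small subsidy around the equilibrium, the benefit split depends on the relative slopes, which at a point are proportional to the elasticities.
Buyer share = εs/(εs + |εd|) = 1.2/(1.2 + 3.3) = 4/15; seller share = |εd|/(εs + |εd|) = 11/15.

Consumer share = 4/15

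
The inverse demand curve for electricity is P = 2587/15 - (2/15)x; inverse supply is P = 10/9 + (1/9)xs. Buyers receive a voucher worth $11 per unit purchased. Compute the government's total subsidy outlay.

Pre-subsidy: 2587/15 - (2/15)x = 10/9 + (1/9)x gives x* = 701 and P* = 79.
With the rebate, buyers effectively pay Pb = Ps − 11, where Ps is the price sellers receive.
On the curves, Pb = 2587/15 - (2/15)x and Ps = 10/9 + (1/9)x; the wedge Ps − Pb = 11 gives 10/9 + (1/9)x − (2587/15 - (2/15)x) = 11, so x' = 746.
Then Pb = 2587/15 − (2/15)·746 = 73 and Ps = 10/9 + (1/9)·746 = 84.
Government outlay = subsidy × quantity = 11 × 746 = 8206.

Government cost = $8206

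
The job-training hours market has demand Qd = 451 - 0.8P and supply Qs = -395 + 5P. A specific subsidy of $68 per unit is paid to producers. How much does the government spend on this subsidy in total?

Government cost = 751740/29

Pre-subsidy: 451 - 0.8P = -395 + 5P gives P* = 4230/29, Q* = 9695/29.
With the subsidy, sellers receive Ps = Pb + 68 for each unit, where Pb is the price buyers pay.
Supply in terms of Pb becomes Qs = -395 + 5(Pb + 68) = -55 + 5Pb. Setting this equal to demand: 451 - 0.8Pb = -55 + 5Pb, so Pb = 2530/29.
Sellers receive Ps = 2530/29 + 68 = 4502/29; Q' = 451 − 0.8·(2530/29) = 11055/29.
Government outlay = subsidy × quantity = 68 × 11055/29 = 751740/29.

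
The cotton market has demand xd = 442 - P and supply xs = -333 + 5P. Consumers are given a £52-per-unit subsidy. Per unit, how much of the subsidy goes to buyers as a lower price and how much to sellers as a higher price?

Buyers gain 130/3 per unit; sellers gain 26/3 per unit

Pre-subsidy: 442 - P = -333 + 5P gives P* = 775/6, x* = 1877/6.
With the rebate, buyers effectively pay Pb = Ps − 52, where Ps is the price sellers receive.
Demand in terms of Ps becomes xd = 442 − 1(Ps − 52) = 494 - Ps. Setting this equal to supply: 494 - Ps = -333 + 5Ps, so Ps = 827/6.
Buyers pay Pb = 827/6 − 52 = 515/6; x' = -333 + 5·(827/6) = 2137/6.
Buyers' price falls by P* − Pb = 775/6 − 515/6 = 130/3; sellers' price rises by Ps − P* = 827/6 − 775/6 = 26/3.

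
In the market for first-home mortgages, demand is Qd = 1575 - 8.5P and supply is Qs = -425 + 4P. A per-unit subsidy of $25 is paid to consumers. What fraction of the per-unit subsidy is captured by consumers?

Consumer share = 0.32

Pre-subsidy: 1575 - 8.5P = -425 + 4P gives P* = 160, Q* = 215.
With the rebate, buyers effectively pay Pb = Ps − 25, where Ps is the price sellers receive.
Demand in terms of Ps becomes Qd = 1575 − 8.5(Ps − 25) = 1787.5 - 8.5Ps. Setting this equal to supply: 1787.5 - 8.5Ps = -425 + 4Ps, so Ps = 177.
Buyers pay Pb = 177 − 25 = 152; Q' = -425 + 4·177 = 283.
Buyers' price falls by P* − Pb = 160 − 152 = 8; sellers' price rises by Ps − P* = 177 − 160 = 17.
So consumers capture 8/25 = 0.32 of each unit of subsidy.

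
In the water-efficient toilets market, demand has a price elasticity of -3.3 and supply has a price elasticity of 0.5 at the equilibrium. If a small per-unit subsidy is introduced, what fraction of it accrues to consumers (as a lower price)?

Consumer share = 5/38

For a small subsidy around the equilibrium, the benefit split depends on the relative slopes, which at a point are proportional to the elasticities.
Buyer share = εs/(εs + |εd|) = 0.5/(0.5 + 3.3) = 5/38; seller share = |εd|/(εs + |εd|) = 33/38.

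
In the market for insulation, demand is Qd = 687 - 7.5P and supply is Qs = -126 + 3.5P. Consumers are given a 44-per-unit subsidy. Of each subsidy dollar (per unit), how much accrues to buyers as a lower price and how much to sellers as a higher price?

Buyers gain 14 per unit; sellers gain 30 per unit

Pre-subsidy: 687 - 7.5P = -126 + 3.5P gives P* = 813/11, Q* = 2919/22.
With the rebate, buyers effectively pay Pb = Ps − 44, where Ps is the price sellers receive.
Demand in terms of Ps becomes Qd = 687 − 7.5(Ps − 44) = 1017 - 7.5Ps. Setting this equal to supply: 1017 - 7.5Ps = -126 + 3.5Ps, so Ps = 1143/11.
Buyers pay Pb = 1143/11 − 44 = 659/11; Q' = -126 + 3.5·(1143/11) = 5229/22.
Buyers' price falls by P* − Pb = 813/11 − 659/11 = 14; sellers' price rises by Ps − P* = 1143/11 − 813/11 = 30.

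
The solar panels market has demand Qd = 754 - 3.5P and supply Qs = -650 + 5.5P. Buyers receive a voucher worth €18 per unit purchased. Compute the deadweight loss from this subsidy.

Deadweight loss = €346.5

Pre-subsidy: 754 - 3.5P = -650 + 5.5P gives P* = 156, Q* = 208.
With the rebate, buyers effectively pay Pb = Ps − 18, where Ps is the price sellers receive.
Demand in terms of Ps becomes Qd = 754 − 3.5(Ps − 18) = 817 - 3.5Ps. Setting this equal to supply: 817 - 3.5Ps = -650 + 5.5Ps, so Ps = 163.
Buyers pay Pb = 163 − 18 = 145; Q' = -650 + 5.5·163 = 246.5.
The subsidy expands output by 246.5 − 208 = 38.5 past the efficient level; on those units the gap between marginal cost and willingness to pay runs from 0 up to 18.
DWL = ½ × 18 × 38.5 = 346.5.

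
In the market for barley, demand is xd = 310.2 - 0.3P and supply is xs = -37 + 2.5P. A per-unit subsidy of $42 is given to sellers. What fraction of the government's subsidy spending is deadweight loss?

Pre-subsidy: 310.2 - 0.3P = -37 + 2.5P gives P* = 124, x* = 273.
With the subsidy, sellers receive Ps = Pb + 42 for each unit, where Pb is the price buyers pay.
Supply in terms of Pb becomes xs = -37 + 2.5(Pb + 42) = 68 + 2.5Pb. Setting this equal to demand: 310.2 - 0.3Pb = 68 + 2.5Pb, so Pb = 86.5.
Sellers receive Ps = 86.5 + 42 = 128.5; x' = 310.2 − 0.3·86.5 = 284.25.
ΔCS = ½(273 + 284.25)(124 − 86.5) = 10448.4375; ΔPS = ½(273 + 284.25)(128.5 − 124) = 1253.8125.
Government spending = 42 × 284.25 = 11938.5.
DWL = ½ × 42 × (284.25 − 273) = 236.25; fraction = 236.25 / 11938.5 = 15/758.

DWL / government spending = 15/758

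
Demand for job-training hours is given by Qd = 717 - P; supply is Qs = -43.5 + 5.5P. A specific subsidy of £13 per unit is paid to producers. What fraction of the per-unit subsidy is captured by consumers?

Pre-subsidy: 717 - P = -43.5 + 5.5P gives P* = 117, Q* = 600.
With the subsidy, sellers receive Ps = Pb + 13 for each unit, where Pb is the price buyers pay.
Supply in terms of Pb becomes Qs = -43.5 + 5.5(Pb + 13) = 28 + 5.5Pb. Setting this equal to demand: 717 - Pb = 28 + 5.5Pb, so Pb = 106.
Sellers receive Ps = 106 + 13 = 119; Q' = 717 − 1·106 = 611.
Buyers' price falls by P* − Pb = 117 − 106 = 11; sellers' price rises by Ps − P* = 119 − 117 = 2.
So consumers capture 11/13 = 11/13 of each unit of subsidy.

Consumer share = 11/13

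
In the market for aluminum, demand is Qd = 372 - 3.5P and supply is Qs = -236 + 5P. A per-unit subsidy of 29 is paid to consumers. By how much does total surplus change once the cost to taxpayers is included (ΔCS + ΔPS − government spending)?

Net change in total surplus = -29435/34

Pre-subsidy: 372 - 3.5P = -236 + 5P gives P* = 1216/17, Q* = 2068/17.
With the rebate, buyers effectively pay Pb = Ps − 29, where Ps is the price sellers receive.
Demand in terms of Ps becomes Qd = 372 − 3.5(Ps − 29) = 473.5 - 3.5Ps. Setting this equal to supply: 473.5 - 3.5Ps = -236 + 5Ps, so Ps = 1419/17.
Buyers pay Pb = 1419/17 − 29 = 926/17; Q' = -236 + 5·(1419/17) = 3083/17.
ΔCS = ½(2068/17 + 3083/17)(1216/17 − 926/17) = 43935/17; ΔPS = ½(2068/17 + 3083/17)(1419/17 − 1216/17) = 61509/34.
Government spending = 29 × 3083/17 = 89407/17.
Net change = 43935/17 + 61509/34 − 89407/17 = -29435/34. The loss equals the DWL triangle ½·29·1015/17.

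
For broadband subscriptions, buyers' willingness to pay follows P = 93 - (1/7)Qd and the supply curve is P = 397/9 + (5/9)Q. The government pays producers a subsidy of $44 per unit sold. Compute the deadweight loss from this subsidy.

Pre-subsidy: 93 - (1/7)Q = 397/9 + (5/9)Q gives Q* = 70 and P* = 83.
With the subsidy, sellers receive Ps = Pb + 44 for each unit, where Pb is the price buyers pay.
On the curves, Pb = 93 - (1/7)Q and Ps = 397/9 + (5/9)Q; the wedge Ps − Pb = 44 gives 397/9 + (5/9)Q − (93 - (1/7)Q) = 44, so Q' = 133.
Then Pb = 93 − (1/7)·133 = 74 and Ps = 397/9 + (5/9)·133 = 118.
The subsidy expands output by 133 − 70 = 63 past the efficient level; on those units the gap between marginal cost and willingness to pay runs from 0 up to 44.
DWL = ½ × 44 × 63 = 1386.

Deadweight loss = $1386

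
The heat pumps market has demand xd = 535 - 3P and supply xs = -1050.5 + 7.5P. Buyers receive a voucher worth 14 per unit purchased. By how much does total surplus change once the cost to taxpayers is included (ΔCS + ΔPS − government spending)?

Pre-subsidy: 535 - 3P = -1050.5 + 7.5P gives P* = 151, x* = 82.
With the rebate, buyers effectively pay Pb = Ps − 14, where Ps is the price sellers receive.
Demand in terms of Ps becomes xd = 535 − 3(Ps − 14) = 577 - 3Ps. Setting this equal to supply: 577 - 3Ps = -1050.5 + 7.5Ps, so Ps = 155.
Buyers pay Pb = 155 − 14 = 141; x' = -1050.5 + 7.5·155 = 112.
ΔCS = ½(82 + 112)(151 − 141) = 970; ΔPS = ½(82 + 112)(155 − 151) = 388.
Government spending = 14 × 112 = 1568.
Net change = 970 + 388 − 1568 = -210. The loss equals the DWL triangle ½·14·30.

Net change in total surplus = -210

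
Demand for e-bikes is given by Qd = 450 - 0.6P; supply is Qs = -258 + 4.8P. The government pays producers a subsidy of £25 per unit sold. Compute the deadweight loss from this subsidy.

Pre-subsidy: 450 - 0.6P = -258 + 4.8P gives P* = 1180/9, Q* = 1114/3.
With the subsidy, sellers receive Ps = Pb + 25 for each unit, where Pb is the price buyers pay.
Supply in terms of Pb becomes Qs = -258 + 4.8(Pb + 25) = -138 + 4.8Pb. Setting this equal to demand: 450 - 0.6Pb = -138 + 4.8Pb, so Pb = 980/9.
Sellers receive Ps = 980/9 + 25 = 1205/9; Q' = 450 − 0.6·(980/9) = 1154/3.
The subsidy expands output by 1154/3 − 1114/3 = 40/3 past the efficient level; on those units the gap between marginal cost and willingness to pay runs from 0 up to 25.
DWL = ½ × 25 × 40/3 = 500/3.

Deadweight loss = 500/3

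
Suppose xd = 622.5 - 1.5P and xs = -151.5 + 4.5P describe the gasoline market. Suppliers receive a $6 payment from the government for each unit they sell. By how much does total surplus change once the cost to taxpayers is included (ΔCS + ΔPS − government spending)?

Net change in total surplus = -$20.25

Pre-subsidy: 622.5 - 1.5P = -151.5 + 4.5P gives P* = 129, x* = 429.
With the subsidy, sellers receive Ps = Pb + 6 for each unit, where Pb is the price buyers pay.
Supply in terms of Pb becomes xs = -151.5 + 4.5(Pb + 6) = -124.5 + 4.5Pb. Setting this equal to demand: 622.5 - 1.5Pb = -124.5 + 4.5Pb, so Pb = 124.5.
Sellers receive Ps = 124.5 + 6 = 130.5; x' = 622.5 − 1.5·124.5 = 435.75.
ΔCS = ½(429 + 435.75)(129 − 124.5) = 1945.6875; ΔPS = ½(429 + 435.75)(130.5 − 129) = 648.5625.
Government spending = 6 × 435.75 = 2614.5.
Net change = 1945.6875 + 648.5625 − 2614.5 = -20.25. The loss equals the DWL triangle ½·6·6.75.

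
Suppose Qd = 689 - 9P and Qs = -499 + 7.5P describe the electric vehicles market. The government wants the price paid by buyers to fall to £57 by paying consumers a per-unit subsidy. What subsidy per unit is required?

Required subsidy s = £33 per unit

At a buyer price of 57, quantity demanded is 689 − 9·57 = 176.
Sellers supply 176 only when they receive Ps with -499 + 7.5·Ps = 176, i.e. Ps = 90.
s = Ps − Pb = 90 − 57 = 33.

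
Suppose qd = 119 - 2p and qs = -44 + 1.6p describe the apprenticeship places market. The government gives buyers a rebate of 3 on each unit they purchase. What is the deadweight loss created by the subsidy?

Pre-subsidy: 119 - 2p = -44 + 1.6p gives p* = 815/18, q* = 256/9.
With the rebate, buyers effectively pay pb = ps − 3, where ps is the price sellers receive.
Demand in terms of ps becomes qd = 119 − 2(ps − 3) = 125 - 2ps. Setting this equal to supply: 125 - 2ps = -44 + 1.6ps, so ps = 845/18.
Buyers pay pb = 845/18 − 3 = 791/18; q' = -44 + 1.6·(845/18) = 280/9.
The subsidy expands output by 280/9 − 256/9 = 8/3 past the efficient level; on those units the gap between marginal cost and willingness to pay runs from 0 up to 3.
DWL = ½ × 3 × 8/3 = 4.

Deadweight loss = 4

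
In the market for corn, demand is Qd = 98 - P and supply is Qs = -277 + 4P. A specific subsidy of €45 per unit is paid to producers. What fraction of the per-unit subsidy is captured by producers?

Producer share = 0.2

Pre-subsidy: 98 - P = -277 + 4P gives P* = 75, Q* = 23.
With the subsidy, sellers receive Ps = Pb + 45 for each unit, where Pb is the price buyers pay.
Supply in terms of Pb becomes Qs = -277 + 4(Pb + 45) = -97 + 4Pb. Setting this equal to demand: 98 - Pb = -97 + 4Pb, so Pb = 39.
Sellers receive Ps = 39 + 45 = 84; Q' = 98 − 1·39 = 59.
Buyers' price falls by P* − Pb = 75 − 39 = 36; sellers' price rises by Ps − P* = 84 − 75 = 9.
So producers capture 9/45 = 0.2 of each unit of subsidy.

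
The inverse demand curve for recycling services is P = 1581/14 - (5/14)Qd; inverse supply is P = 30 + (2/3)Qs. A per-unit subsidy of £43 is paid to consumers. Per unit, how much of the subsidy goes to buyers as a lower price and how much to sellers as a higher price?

Buyers gain £15 per unit; sellers gain £28 per unit

Pre-subsidy: 1581/14 - (5/14)Q = 30 + (2/3)Q gives Q* = 81 and P* = 84.
With the rebate, buyers effectively pay Pb = Ps − 43, where Ps is the price sellers receive.
On the curves, Pb = 1581/14 - (5/14)Q and Ps = 30 + (2/3)Q; the wedge Ps − Pb = 43 gives 30 + (2/3)Q − (1581/14 - (5/14)Q) = 43, so Q' = 123.
Then Pb = 1581/14 − (5/14)·123 = 69 and Ps = 30 + (2/3)·123 = 112.
Buyers' price falls by P* − Pb = 84 − 69 = 15; sellers' price rises by Ps − P* = 112 − 84 = 28.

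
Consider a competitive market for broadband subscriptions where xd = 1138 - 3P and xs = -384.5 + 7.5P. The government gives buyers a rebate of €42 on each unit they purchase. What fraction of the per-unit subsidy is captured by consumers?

Pre-subsidy: 1138 - 3P = -384.5 + 7.5P gives P* = 145, x* = 703.
With the rebate, buyers effectively pay Pb = Ps − 42, where Ps is the price sellers receive.
Demand in terms of Ps becomes xd = 1138 − 3(Ps − 42) = 1264 - 3Ps. Setting this equal to supply: 1264 - 3Ps = -384.5 + 7.5Ps, so Ps = 157.
Buyers pay Pb = 157 − 42 = 115; x' = -384.5 + 7.5·157 = 793.
Buyers' price falls by P* − Pb = 145 − 115 = 30; sellers' price rises by Ps − P* = 157 − 145 = 12.
So consumers capture 30/42 = 5/7 of each unit of subsidy.

Consumer share = 5/7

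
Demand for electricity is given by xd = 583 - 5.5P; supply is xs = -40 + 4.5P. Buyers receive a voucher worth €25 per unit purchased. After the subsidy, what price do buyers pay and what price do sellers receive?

Buyers pay €51.05; sellers receive €76.05

Pre-subsidy: 583 - 5.5P = -40 + 4.5P gives P* = 62.3, x* = 240.35.
With the rebate, buyers effectively pay Pb = Ps − 25, where Ps is the price sellers receive.
Demand in terms of Ps becomes xd = 583 − 5.5(Ps − 25) = 720.5 - 5.5Ps. Setting this equal to supply: 720.5 - 5.5Ps = -40 + 4.5Ps, so Ps = 76.05.
Buyers pay Pb = 76.05 − 25 = 51.05; x' = -40 + 4.5·76.05 = 302.225.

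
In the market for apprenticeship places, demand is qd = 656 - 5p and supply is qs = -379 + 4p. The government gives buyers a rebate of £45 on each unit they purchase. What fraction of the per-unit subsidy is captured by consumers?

Pre-subsidy: 656 - 5p = -379 + 4p gives p* = 115, q* = 81.
With the rebate, buyers effectively pay pb = ps − 45, where ps is the price sellers receive.
Demand in terms of ps becomes qd = 656 − 5(ps − 45) = 881 - 5ps. Setting this equal to supply: 881 - 5ps = -379 + 4ps, so ps = 140.
Buyers pay pb = 140 − 45 = 95; q' = -379 + 4·140 = 181.
Buyers' price falls by p* − pb = 115 − 95 = 20; sellers' price rises by ps − p* = 140 − 115 = 25.
So consumers capture 20/45 = 4/9 of each unit of subsidy.

Consumer share = 4/9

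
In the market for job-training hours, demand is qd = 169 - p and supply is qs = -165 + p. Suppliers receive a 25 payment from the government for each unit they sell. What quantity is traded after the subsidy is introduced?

q' = 14.5

Pre-subsidy: 169 - p = -165 + p gives p* = 167, q* = 2.
With the subsidy, sellers receive ps = pb + 25 for each unit, where pb is the price buyers pay.
Supply in terms of pb becomes qs = -165 + 1(pb + 25) = -140 + pb. Setting this equal to demand: 169 - pb = -140 + pb, so pb = 154.5.
Sellers receive ps = 154.5 + 25 = 179.5; q' = 169 − 1·154.5 = 14.5.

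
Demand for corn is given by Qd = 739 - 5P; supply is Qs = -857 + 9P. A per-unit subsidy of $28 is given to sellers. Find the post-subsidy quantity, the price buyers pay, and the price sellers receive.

Pre-subsidy: 739 - 5P = -857 + 9P gives P* = 114, Q* = 169.
With the subsidy, sellers receive Ps = Pb + 28 for each unit, where Pb is the price buyers pay.
Supply in terms of Pb becomes Qs = -857 + 9(Pb + 28) = -605 + 9Pb. Setting this equal to demand: 739 - 5Pb = -605 + 9Pb, so Pb = 96.
Sellers receive Ps = 96 + 28 = 124; Q' = 739 − 5·96 = 259.

Q' = 259; buyers pay $96; sellers receive $124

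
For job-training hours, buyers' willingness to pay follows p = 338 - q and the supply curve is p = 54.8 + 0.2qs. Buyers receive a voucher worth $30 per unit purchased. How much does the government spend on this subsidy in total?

Government cost = $7830

Pre-subsidy: 338 - q = 54.8 + 0.2q gives q* = 236 and p* = 102.
With the rebate, buyers effectively pay pb = ps − 30, where ps is the price sellers receive.
On the curves, pb = 338 - q and ps = 54.8 + 0.2q; the wedge ps − pb = 30 gives 54.8 + 0.2q − (338 - q) = 30, so q' = 261.
Then pb = 338 − 1·261 = 77 and ps = 54.8 + 0.2·261 = 107.
Government outlay = subsidy × quantity = 30 × 261 = 7830.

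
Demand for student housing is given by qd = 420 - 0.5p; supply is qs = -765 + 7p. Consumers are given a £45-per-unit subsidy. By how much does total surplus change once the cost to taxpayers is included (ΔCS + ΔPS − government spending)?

Pre-subsidy: 420 - 0.5p = -765 + 7p gives p* = 158, q* = 341.
With the rebate, buyers effectively pay pb = ps − 45, where ps is the price sellers receive.
Demand in terms of ps becomes qd = 420 − 0.5(ps − 45) = 442.5 - 0.5ps. Setting this equal to supply: 442.5 - 0.5ps = -765 + 7ps, so ps = 161.
Buyers pay pb = 161 − 45 = 116; q' = -765 + 7·161 = 362.
ΔCS = ½(341 + 362)(158 − 116) = 14763; ΔPS = ½(341 + 362)(161 − 158) = 1054.5.
Government spending = 45 × 362 = 16290.
Net change = 14763 + 1054.5 − 16290 = -472.5. The loss equals the DWL triangle ½·45·21.

Net change in total surplus = -£472.5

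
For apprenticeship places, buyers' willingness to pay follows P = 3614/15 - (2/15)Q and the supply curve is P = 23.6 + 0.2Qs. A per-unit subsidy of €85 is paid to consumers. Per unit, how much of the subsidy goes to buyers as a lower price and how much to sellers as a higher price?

Buyers gain €34 per unit; sellers gain €51 per unit

Pre-subsidy: 3614/15 - (2/15)Q = 23.6 + 0.2Q gives Q* = 652 and P* = 154.
With the rebate, buyers effectively pay Pb = Ps − 85, where Ps is the price sellers receive.
On the curves, Pb = 3614/15 - (2/15)Q and Ps = 23.6 + 0.2Q; the wedge Ps − Pb = 85 gives 23.6 + 0.2Q − (3614/15 - (2/15)Q) = 85, so Q' = 907.
Then Pb = 3614/15 − (2/15)·907 = 120 and Ps = 23.6 + 0.2·907 = 205.
Buyers' price falls by P* − Pb = 154 − 120 = 34; sellers' price rises by Ps − P* = 205 − 154 = 51.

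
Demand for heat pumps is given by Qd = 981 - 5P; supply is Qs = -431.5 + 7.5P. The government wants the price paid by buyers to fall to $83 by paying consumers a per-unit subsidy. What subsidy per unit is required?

Required subsidy s = $50 per unit

At a buyer price of 83, quantity demanded is 981 − 5·83 = 566.
Sellers supply 566 only when they receive Ps with -431.5 + 7.5·Ps = 566, i.e. Ps = 133.
s = Ps − Pb = 133 − 83 = 50.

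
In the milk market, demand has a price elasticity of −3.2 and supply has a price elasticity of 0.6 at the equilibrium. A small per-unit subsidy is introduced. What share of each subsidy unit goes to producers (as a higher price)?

Producer share = 16/19

For a small subsidy around the equilibrium, the benefit split depends on the relative slopes, which at a point are proportional to the elasticities.
Buyer share = εs/(εs + |εd|) = 0.6/(0.6 + 3.2) = 3/19; seller share = |εd|/(εs + |εd|) = 16/19.
So producers capture 16/19 of the subsidy.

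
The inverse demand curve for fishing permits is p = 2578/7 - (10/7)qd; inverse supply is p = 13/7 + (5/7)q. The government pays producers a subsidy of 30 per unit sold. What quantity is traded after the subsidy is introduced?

q' = 185

Pre-subsidy: 2578/7 - (10/7)q = 13/7 + (5/7)q gives q* = 171 and p* = 124.
With the subsidy, sellers receive ps = pb + 30 for each unit, where pb is the price buyers pay.
On the curves, pb = 2578/7 - (10/7)q and ps = 13/7 + (5/7)q; the wedge ps − pb = 30 gives 13/7 + (5/7)q − (2578/7 - (10/7)q) = 30, so q' = 185.
Then pb = 2578/7 − (10/7)·185 = 104 and ps = 13/7 + (5/7)·185 = 134.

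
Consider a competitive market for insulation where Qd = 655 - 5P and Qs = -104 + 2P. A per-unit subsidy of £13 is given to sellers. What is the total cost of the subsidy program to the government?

Government cost = 11960/7

Pre-subsidy: 655 - 5P = -104 + 2P gives P* = 759/7, Q* = 790/7.
With the subsidy, sellers receive Ps = Pb + 13 for each unit, where Pb is the price buyers pay.
Supply in terms of Pb becomes Qs = -104 + 2(Pb + 13) = -78 + 2Pb. Setting this equal to demand: 655 - 5Pb = -78 + 2Pb, so Pb = 733/7.
Sellers receive Ps = 733/7 + 13 = 824/7; Q' = 655 − 5·(733/7) = 920/7.
Government outlay = subsidy × quantity = 13 × 920/7 = 11960/7.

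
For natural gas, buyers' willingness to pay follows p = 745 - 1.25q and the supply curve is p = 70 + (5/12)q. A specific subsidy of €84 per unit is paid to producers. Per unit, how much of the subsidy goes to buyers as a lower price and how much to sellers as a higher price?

Buyers gain €63 per unit; sellers gain €21 per unit

Pre-subsidy: 745 - 1.25q = 70 + (5/12)q gives q* = 405 and p* = 238.75.
With the subsidy, sellers receive ps = pb + 84 for each unit, where pb is the price buyers pay.
On the curves, pb = 745 - 1.25q and ps = 70 + (5/12)q; the wedge ps − pb = 84 gives 70 + (5/12)q − (745 - 1.25q) = 84, so q' = 455.4.
Then pb = 745 − 1.25·455.4 = 175.75 and ps = 70 + (5/12)·455.4 = 259.75.
Buyers' price falls by p* − pb = 238.75 − 175.75 = 63; sellers' price rises by ps − p* = 259.75 − 238.75 = 21.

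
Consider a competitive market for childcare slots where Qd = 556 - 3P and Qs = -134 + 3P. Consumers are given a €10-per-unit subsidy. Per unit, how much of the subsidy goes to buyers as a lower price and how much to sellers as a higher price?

Pre-subsidy: 556 - 3P = -134 + 3P gives P* = 115, Q* = 211.
With the rebate, buyers effectively pay Pb = Ps − 10, where Ps is the price sellers receive.
Demand in terms of Ps becomes Qd = 556 − 3(Ps − 10) = 586 - 3Ps. Setting this equal to supply: 586 - 3Ps = -134 + 3Ps, so Ps = 120.
Buyers pay Pb = 120 − 10 = 110; Q' = -134 + 3·120 = 226.
Buyers' price falls by P* − Pb = 115 − 110 = 5; sellers' price rises by Ps − P* = 120 − 115 = 5.

Buyers gain €5 per unit; sellers gain €5 per unit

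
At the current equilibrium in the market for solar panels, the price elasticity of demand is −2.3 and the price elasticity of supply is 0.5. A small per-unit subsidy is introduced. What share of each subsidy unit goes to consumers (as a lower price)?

Consumer share = 5/28

For a small subsidy around the equilibrium, the benefit split depends on the relative slopes, which at a point are proportional to the elasticities.
Buyer share = εs/(εs + |εd|) = 0.5/(0.5 + 2.3) = 5/28; seller share = |εd|/(εs + |εd|) = 23/28.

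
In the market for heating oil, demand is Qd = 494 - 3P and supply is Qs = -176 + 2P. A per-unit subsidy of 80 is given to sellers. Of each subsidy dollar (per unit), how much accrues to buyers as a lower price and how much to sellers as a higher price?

Buyers gain 32 per unit; sellers gain 48 per unit

Pre-subsidy: 494 - 3P = -176 + 2P gives P* = 134, Q* = 92.
With the subsidy, sellers receive Ps = Pb + 80 for each unit, where Pb is the price buyers pay.
Supply in terms of Pb becomes Qs = -176 + 2(Pb + 80) = -16 + 2Pb. Setting this equal to demand: 494 - 3Pb = -16 + 2Pb, so Pb = 102.
Sellers receive Ps = 102 + 80 = 182; Q' = 494 − 3·102 = 188.
Buyers' price falls by P* − Pb = 134 − 102 = 32; sellers' price rises by Ps − P* = 182 − 134 = 48.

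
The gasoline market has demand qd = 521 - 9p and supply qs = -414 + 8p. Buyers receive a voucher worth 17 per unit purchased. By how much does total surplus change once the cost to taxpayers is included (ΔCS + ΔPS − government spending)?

Pre-subsidy: 521 - 9p = -414 + 8p gives p* = 55, q* = 26.
With the rebate, buyers effectively pay pb = ps − 17, where ps is the price sellers receive.
Demand in terms of ps becomes qd = 521 − 9(ps − 17) = 674 - 9ps. Setting this equal to supply: 674 - 9ps = -414 + 8ps, so ps = 64.
Buyers pay pb = 64 − 17 = 47; q' = -414 + 8·64 = 98.
ΔCS = ½(26 + 98)(55 − 47) = 496; ΔPS = ½(26 + 98)(64 − 55) = 558.
Government spending = 17 × 98 = 1666.
Net change = 496 + 558 − 1666 = -612. The loss equals the DWL triangle ½·17·72.

Net change in total surplus = -612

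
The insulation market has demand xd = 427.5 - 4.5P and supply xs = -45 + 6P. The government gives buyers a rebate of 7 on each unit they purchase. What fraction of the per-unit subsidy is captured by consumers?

Pre-subsidy: 427.5 - 4.5P = -45 + 6P gives P* = 45, x* = 225.
With the rebate, buyers effectively pay Pb = Ps − 7, where Ps is the price sellers receive.
Demand in terms of Ps becomes xd = 427.5 − 4.5(Ps − 7) = 459 - 4.5Ps. Setting this equal to supply: 459 - 4.5Ps = -45 + 6Ps, so Ps = 48.
Buyers pay Pb = 48 − 7 = 41; x' = -45 + 6·48 = 243.
Buyers' price falls by P* − Pb = 45 − 41 = 4; sellers' price rises by Ps − P* = 48 − 45 = 3.
So consumers capture 4/7 = 4/7 of each unit of subsidy.

Consumer share = 4/7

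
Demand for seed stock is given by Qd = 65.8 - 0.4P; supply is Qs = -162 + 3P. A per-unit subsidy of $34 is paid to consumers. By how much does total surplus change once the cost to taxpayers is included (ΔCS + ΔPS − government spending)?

Pre-subsidy: 65.8 - 0.4P = -162 + 3P gives P* = 67, Q* = 39.
With the rebate, buyers effectively pay Pb = Ps − 34, where Ps is the price sellers receive.
Demand in terms of Ps becomes Qd = 65.8 − 0.4(Ps − 34) = 79.4 - 0.4Ps. Setting this equal to supply: 79.4 - 0.4Ps = -162 + 3Ps, so Ps = 71.
Buyers pay Pb = 71 − 34 = 37; Q' = -162 + 3·71 = 51.
ΔCS = ½(39 + 51)(67 − 37) = 1350; ΔPS = ½(39 + 51)(71 − 67) = 180.
Government spending = 34 × 51 = 1734.
Net change = 1350 + 180 − 1734 = -204. The loss equals the DWL triangle ½·34·12.

Net change in total surplus = -$204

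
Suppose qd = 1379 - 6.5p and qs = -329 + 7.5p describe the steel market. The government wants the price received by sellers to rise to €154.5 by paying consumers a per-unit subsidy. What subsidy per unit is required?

At a seller price of 154.5, quantity supplied is -329 + 7.5·154.5 = 829.75.
Buyers absorb 829.75 only when they pay pb with 1379 − 6.5·pb = 829.75, i.e. pb = 84.5.
s = ps − pb = 154.5 − 84.5 = 70.

Required subsidy s = €70 per unit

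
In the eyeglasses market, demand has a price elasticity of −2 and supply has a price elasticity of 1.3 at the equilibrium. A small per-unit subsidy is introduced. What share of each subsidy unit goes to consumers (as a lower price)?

For a small subsidy around the equilibrium, the benefit split depends on the relative slopes, which at a point are proportional to the elasticities.
Buyer share = εs/(εs + |εd|) = 1.3/(1.3 + 2) = 13/33; seller share = |εd|/(εs + |εd|) = 20/33.

Consumer share = 13/33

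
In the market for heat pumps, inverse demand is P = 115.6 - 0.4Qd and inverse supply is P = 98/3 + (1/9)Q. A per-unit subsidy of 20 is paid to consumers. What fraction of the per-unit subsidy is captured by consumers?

Pre-subsidy: 115.6 - 0.4Q = 98/3 + (1/9)Q gives Q* = 3732/23 and P* = 1166/23.
With the rebate, buyers effectively pay Pb = Ps − 20, where Ps is the price sellers receive.
On the curves, Pb = 115.6 - 0.4Q and Ps = 98/3 + (1/9)Q; the wedge Ps − Pb = 20 gives 98/3 + (1/9)Q − (115.6 - 0.4Q) = 20, so Q' = 4632/23.
Then Pb = 115.6 − 0.4·(4632/23) = 806/23 and Ps = 98/3 + (1/9)·(4632/23) = 1266/23.
Buyers' price falls by P* − Pb = 1166/23 − 806/23 = 360/23; sellers' price rises by Ps − P* = 1266/23 − 1166/23 = 100/23.
So consumers capture (360/23)/20 = 18/23 of each unit of subsidy.

Consumer share = 18/23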